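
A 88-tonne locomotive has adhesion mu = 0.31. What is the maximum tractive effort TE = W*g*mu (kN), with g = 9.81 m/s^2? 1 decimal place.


TE_max = W * g * mu
TE_max = 88 * 9.81 * 0.31
TE_max = 863.28 * 0.31
TE_max = 267.6 kN

267.6


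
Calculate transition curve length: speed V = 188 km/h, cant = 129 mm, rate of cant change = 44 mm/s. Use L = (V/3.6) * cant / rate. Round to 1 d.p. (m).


Convert speed: V = 188 / 3.6 = 52.2222 m/s
L = 52.2222 * 129 / 44
L = 6736.6667 / 44
L = 153.1 m

153.1


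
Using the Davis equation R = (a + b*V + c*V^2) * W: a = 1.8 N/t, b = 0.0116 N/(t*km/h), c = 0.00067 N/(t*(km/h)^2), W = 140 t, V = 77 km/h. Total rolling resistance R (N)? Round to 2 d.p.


b*V = 0.0116 * 77 = 0.8932
c*V^2 = 0.00067 * 5929 = 3.97243
R_per_t = 1.8 + 0.8932 + 3.97243 = 6.66563 N/t
R_total = 6.66563 * 140 = 933.19 N

933.19


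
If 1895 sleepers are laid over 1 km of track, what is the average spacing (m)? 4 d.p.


Spacing = 1000 m / number of sleepers
Spacing = 1000 / 1895
Spacing = 0.5277 m

0.5277


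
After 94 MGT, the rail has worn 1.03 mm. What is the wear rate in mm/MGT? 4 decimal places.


Wear rate = total wear / cumulative tonnage
Rate = 1.03 / 94
Rate = 0.0110 mm/MGT

0.0110


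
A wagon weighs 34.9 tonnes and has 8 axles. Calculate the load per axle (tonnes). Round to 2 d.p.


Load per axle = total weight / number of axles
Load = 34.9 / 8
Load = 4.36 tonnes

4.36


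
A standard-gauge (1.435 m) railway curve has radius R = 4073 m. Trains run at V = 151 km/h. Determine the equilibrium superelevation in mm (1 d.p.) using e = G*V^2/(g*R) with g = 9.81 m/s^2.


Convert speed: V = 151 / 3.6 = 41.9444 m/s
Apply formula: e = 1.435 * 41.9444^2 / (9.81 * 4073)
e = 1.435 * 1759.3364 / 39956.13
e = 0.063185 m = 63.2 mm

63.2


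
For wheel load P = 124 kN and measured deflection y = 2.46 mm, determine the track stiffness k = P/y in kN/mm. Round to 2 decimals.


Track stiffness k = P / y
k = 124 / 2.46
k = 50.41 kN/mm

50.41


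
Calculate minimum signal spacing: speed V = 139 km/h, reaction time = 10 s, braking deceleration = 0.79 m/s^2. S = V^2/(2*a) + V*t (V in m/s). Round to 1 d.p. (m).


V = 139 / 3.6 = 38.6111 m/s
Braking distance = 38.6111^2 / (2*0.79) = 943.5556 m
Sighting distance = 38.6111 * 10 = 386.1111 m
S = 943.5556 + 386.1111 = 1329.7 m

1329.7


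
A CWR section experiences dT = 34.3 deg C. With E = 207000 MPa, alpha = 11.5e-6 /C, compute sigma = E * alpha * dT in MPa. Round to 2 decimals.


sigma = E * alpha * dT
sigma = 207000 * 11.5e-6 * 34.3
sigma = 2.3805 * 34.3
sigma = 81.65 MPa

81.65


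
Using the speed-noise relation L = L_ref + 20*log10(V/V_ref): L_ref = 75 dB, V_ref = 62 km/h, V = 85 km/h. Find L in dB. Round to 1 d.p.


V/V_ref = 85 / 62 = 1.370968
log10(1.370968) = 0.137027
20 * 0.137027 = 2.7405
L = 75 + 2.7405 = 77.7 dB

77.7


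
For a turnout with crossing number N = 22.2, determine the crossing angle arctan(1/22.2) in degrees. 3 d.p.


1/N = 1/22.2 = 0.045045
angle = arctan(0.045045) = 0.045015 rad
angle = 0.045015 * 180/pi = 2.579 degrees

2.579


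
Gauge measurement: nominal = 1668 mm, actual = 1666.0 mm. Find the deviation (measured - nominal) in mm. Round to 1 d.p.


Deviation = measured - nominal
Deviation = 1666.0 - 1668
Deviation = -2.0 mm

-2.0


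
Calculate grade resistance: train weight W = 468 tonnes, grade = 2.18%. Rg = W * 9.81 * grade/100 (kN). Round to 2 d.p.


Rg = W * 9.81 * grade / 100
Rg = 468 * 9.81 * 2.18 / 100
Rg = 4591.08 * 0.0218
Rg = 100.09 kN

100.09


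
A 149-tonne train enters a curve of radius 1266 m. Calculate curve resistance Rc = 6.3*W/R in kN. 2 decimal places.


Rc = 6.3 * W / R
Rc = 6.3 * 149 / 1266
Rc = 938.7 / 1266
Rc = 0.74 kN

0.74


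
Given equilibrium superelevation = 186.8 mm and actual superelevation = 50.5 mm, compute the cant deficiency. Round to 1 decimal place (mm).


Cant deficiency = equilibrium cant - actual cant
CD = 186.8 - 50.5
CD = 136.3 mm

136.3


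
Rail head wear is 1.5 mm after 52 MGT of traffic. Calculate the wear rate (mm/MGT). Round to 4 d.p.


Wear rate = total wear / cumulative tonnage
Rate = 1.5 / 52
Rate = 0.0288 mm/MGT

0.0288


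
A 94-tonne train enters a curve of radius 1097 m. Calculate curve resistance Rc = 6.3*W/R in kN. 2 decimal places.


Rc = 6.3 * W / R
Rc = 6.3 * 94 / 1097
Rc = 592.2 / 1097
Rc = 0.54 kN

0.54


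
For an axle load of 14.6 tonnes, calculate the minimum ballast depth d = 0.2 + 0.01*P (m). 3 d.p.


d = 0.2 + 0.01 * 14.6
d = 0.2 + 0.146
d = 0.346 m

0.346


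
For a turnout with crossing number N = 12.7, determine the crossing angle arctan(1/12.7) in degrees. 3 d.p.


1/N = 1/12.7 = 0.07874
angle = arctan(0.07874) = 0.078578 rad
angle = 0.078578 * 180/pi = 4.502 degrees

4.502


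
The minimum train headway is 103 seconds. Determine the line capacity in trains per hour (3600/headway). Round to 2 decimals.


Capacity = 3600 / headway
Capacity = 3600 / 103
Capacity = 34.95 trains/hour

34.95


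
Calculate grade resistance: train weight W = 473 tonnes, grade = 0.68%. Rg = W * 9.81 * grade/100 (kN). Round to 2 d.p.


Rg = W * 9.81 * grade / 100
Rg = 473 * 9.81 * 0.68 / 100
Rg = 4640.13 * 0.0068
Rg = 31.55 kN

31.55


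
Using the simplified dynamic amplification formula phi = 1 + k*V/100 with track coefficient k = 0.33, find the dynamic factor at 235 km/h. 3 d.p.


phi = 1 + k * V / 100
phi = 1 + 0.33 * 235 / 100
phi = 1 + 0.7755
phi = 1.776

1.776


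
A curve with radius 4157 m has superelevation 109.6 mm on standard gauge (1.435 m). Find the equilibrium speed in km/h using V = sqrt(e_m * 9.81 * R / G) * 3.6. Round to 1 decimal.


Convert cant: e = 109.6 mm = 0.1096 m
V_ms = sqrt(0.1096 * 9.81 * 4157 / 1.435)
V_ms = sqrt(3114.638768) = 55.8089 m/s
V = 55.8089 * 3.6 = 200.9 km/h

200.9


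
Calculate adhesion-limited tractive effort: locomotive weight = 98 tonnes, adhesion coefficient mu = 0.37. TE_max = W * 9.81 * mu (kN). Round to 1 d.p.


TE_max = W * g * mu
TE_max = 98 * 9.81 * 0.37
TE_max = 961.38 * 0.37
TE_max = 355.7 kN

355.7


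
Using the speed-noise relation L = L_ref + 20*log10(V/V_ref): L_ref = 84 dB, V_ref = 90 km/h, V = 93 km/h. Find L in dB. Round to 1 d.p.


V/V_ref = 93 / 90 = 1.033333
log10(1.033333) = 0.01424
20 * 0.01424 = 0.2848
L = 84 + 0.2848 = 84.3 dB

84.3


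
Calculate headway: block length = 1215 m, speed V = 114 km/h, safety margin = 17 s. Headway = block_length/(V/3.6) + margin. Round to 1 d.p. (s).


V = 114 / 3.6 = 31.6667 m/s
Block traversal time = 1215 / 31.6667 = 38.3684 s
Headway = 38.3684 + 17
Headway = 55.4 s

55.4


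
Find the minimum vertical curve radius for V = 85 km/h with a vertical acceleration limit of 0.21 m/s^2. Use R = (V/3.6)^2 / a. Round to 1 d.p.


Convert speed: V = 85 / 3.6 = 23.6111 m/s
V^2 = 557.4846 m^2/s^2
R_v = 557.4846 / 0.21
R_v = 2654.7 m

2654.7


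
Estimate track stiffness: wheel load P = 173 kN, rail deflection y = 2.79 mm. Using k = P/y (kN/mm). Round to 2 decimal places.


Track stiffness k = P / y
k = 173 / 2.79
k = 62.01 kN/mm

62.01


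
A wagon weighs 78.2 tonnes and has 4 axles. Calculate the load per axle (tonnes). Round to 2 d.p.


Load per axle = total weight / number of axles
Load = 78.2 / 4
Load = 19.55 tonnes

19.55


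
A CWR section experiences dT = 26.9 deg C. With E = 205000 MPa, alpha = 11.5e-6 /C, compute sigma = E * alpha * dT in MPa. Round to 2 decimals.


sigma = E * alpha * dT
sigma = 205000 * 11.5e-6 * 26.9
sigma = 2.3575 * 26.9
sigma = 63.42 MPa

63.42


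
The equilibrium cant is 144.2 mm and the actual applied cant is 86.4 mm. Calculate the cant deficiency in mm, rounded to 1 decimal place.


Cant deficiency = equilibrium cant - actual cant
CD = 144.2 - 86.4
CD = 57.8 mm

57.8


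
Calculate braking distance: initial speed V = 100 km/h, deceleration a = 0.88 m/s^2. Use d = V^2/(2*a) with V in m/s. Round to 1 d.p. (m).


Convert speed: V = 100 / 3.6 = 27.7778 m/s
V^2 = 771.6049
d = 771.6049 / (2 * 0.88)
d = 771.6049 / 1.76
d = 438.4 m

438.4


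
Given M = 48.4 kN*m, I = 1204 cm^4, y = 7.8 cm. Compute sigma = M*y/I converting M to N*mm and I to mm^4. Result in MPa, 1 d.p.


Convert units:
M = 48.4 kN*m = 48400000 N*mm
y = 7.8 cm = 78 mm
I = 1204 cm^4 = 12040000 mm^4
sigma = 48400000 * 78 / 12040000
sigma = 313.6 MPa

313.6


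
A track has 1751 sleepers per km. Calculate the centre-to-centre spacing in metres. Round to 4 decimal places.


Spacing = 1000 m / number of sleepers
Spacing = 1000 / 1751
Spacing = 0.5711 m

0.5711


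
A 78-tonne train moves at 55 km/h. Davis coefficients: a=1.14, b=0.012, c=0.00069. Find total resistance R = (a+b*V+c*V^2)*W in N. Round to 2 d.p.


b*V = 0.012 * 55 = 0.66
c*V^2 = 0.00069 * 3025 = 2.08725
R_per_t = 1.14 + 0.66 + 2.08725 = 3.88725 N/t
R_total = 3.88725 * 78 = 303.21 N

303.21


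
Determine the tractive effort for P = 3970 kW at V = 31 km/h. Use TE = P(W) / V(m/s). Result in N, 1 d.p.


Convert: P = 3970 kW = 3970000 W
V = 31 / 3.6 = 8.6111 m/s
TE = 3970000 / 8.6111
TE = 461032.3 N

461032.3


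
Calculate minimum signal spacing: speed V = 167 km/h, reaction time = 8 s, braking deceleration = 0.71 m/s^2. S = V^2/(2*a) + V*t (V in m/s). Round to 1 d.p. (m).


V = 167 / 3.6 = 46.3889 m/s
Braking distance = 46.3889^2 / (2*0.71) = 1515.443 m
Sighting distance = 46.3889 * 8 = 371.1111 m
S = 1515.443 + 371.1111 = 1886.6 m

1886.6


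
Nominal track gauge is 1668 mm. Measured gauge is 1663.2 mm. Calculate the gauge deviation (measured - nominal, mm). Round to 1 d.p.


Deviation = measured - nominal
Deviation = 1663.2 - 1668
Deviation = -4.8 mm

-4.8


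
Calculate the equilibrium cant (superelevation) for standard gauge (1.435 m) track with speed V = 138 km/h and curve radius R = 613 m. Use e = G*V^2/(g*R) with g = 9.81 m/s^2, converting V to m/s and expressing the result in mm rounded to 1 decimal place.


Convert speed: V = 138 / 3.6 = 38.3333 m/s
Apply formula: e = 1.435 * 38.3333^2 / (9.81 * 613)
e = 1.435 * 1469.4444 / 6013.53
e = 0.350651 m = 350.7 mm

350.7


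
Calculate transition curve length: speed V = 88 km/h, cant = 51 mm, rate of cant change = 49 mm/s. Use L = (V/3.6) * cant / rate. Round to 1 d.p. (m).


Convert speed: V = 88 / 3.6 = 24.4444 m/s
L = 24.4444 * 51 / 49
L = 1246.6667 / 49
L = 25.4 m

25.4


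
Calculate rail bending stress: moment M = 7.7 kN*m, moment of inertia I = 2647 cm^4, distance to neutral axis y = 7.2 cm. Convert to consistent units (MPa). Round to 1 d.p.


Convert units:
M = 7.7 kN*m = 7700000 N*mm
y = 7.2 cm = 72 mm
I = 2647 cm^4 = 26470000 mm^4
sigma = 7700000 * 72 / 26470000
sigma = 20.9 MPa

20.9


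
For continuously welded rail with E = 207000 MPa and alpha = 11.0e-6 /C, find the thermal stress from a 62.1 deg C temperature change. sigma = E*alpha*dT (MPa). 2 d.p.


sigma = E * alpha * dT
sigma = 207000 * 11.0e-6 * 62.1
sigma = 2.277 * 62.1
sigma = 141.40 MPa

141.40


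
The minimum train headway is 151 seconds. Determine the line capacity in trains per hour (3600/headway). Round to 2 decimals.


Capacity = 3600 / headway
Capacity = 3600 / 151
Capacity = 23.84 trains/hour

23.84


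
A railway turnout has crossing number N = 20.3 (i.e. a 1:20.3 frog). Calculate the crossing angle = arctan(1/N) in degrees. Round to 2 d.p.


1/N = 1/20.3 = 0.049261
angle = arctan(0.049261) = 0.049221 rad
angle = 0.049221 * 180/pi = 2.82 degrees

2.82


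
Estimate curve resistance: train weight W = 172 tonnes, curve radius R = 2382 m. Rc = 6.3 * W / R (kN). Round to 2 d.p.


Rc = 6.3 * W / R
Rc = 6.3 * 172 / 2382
Rc = 1083.6 / 2382
Rc = 0.45 kN

0.45


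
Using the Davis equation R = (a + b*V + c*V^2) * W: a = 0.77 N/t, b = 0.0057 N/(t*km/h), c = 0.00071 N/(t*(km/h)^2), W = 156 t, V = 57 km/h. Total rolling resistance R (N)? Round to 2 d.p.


b*V = 0.0057 * 57 = 0.3249
c*V^2 = 0.00071 * 3249 = 2.30679
R_per_t = 0.77 + 0.3249 + 2.30679 = 3.40169 N/t
R_total = 3.40169 * 156 = 530.66 N

530.66


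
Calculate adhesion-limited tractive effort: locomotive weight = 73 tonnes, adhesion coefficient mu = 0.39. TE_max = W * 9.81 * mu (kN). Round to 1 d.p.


TE_max = W * g * mu
TE_max = 73 * 9.81 * 0.39
TE_max = 716.13 * 0.39
TE_max = 279.3 kN

279.3


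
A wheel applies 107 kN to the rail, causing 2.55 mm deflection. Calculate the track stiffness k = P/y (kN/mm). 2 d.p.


Track stiffness k = P / y
k = 107 / 2.55
k = 41.96 kN/mm

41.96


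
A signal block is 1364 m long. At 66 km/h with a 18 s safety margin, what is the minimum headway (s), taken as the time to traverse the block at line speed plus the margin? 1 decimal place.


V = 66 / 3.6 = 18.3333 m/s
Block traversal time = 1364 / 18.3333 = 74.4 s
Headway = 74.4 + 18
Headway = 92.4 s

92.4


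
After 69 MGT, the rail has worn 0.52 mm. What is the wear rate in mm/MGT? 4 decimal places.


Wear rate = total wear / cumulative tonnage
Rate = 0.52 / 69
Rate = 0.0075 mm/MGT

0.0075


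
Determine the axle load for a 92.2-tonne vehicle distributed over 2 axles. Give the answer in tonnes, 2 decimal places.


Load per axle = total weight / number of axles
Load = 92.2 / 2
Load = 46.10 tonnes

46.10


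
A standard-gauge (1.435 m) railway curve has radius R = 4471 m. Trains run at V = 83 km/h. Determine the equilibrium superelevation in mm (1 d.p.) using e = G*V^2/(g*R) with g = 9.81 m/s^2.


Convert speed: V = 83 / 3.6 = 23.0556 m/s
Apply formula: e = 1.435 * 23.0556^2 / (9.81 * 4471)
e = 1.435 * 531.5586 / 43860.51
e = 0.017391 m = 17.4 mm

17.4


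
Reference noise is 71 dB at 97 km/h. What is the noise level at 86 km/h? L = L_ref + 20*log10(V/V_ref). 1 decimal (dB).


V/V_ref = 86 / 97 = 0.886598
log10(0.886598) = -0.052273
20 * -0.052273 = -1.0455
L = 71 + -1.0455 = 70.0 dB

70.0


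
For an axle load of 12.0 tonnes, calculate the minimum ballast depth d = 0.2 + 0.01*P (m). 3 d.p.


d = 0.2 + 0.01 * 12.0
d = 0.2 + 0.12
d = 0.320 m

0.320


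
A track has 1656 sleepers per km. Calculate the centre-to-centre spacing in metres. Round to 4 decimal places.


Spacing = 1000 m / number of sleepers
Spacing = 1000 / 1656
Spacing = 0.6039 m

0.6039


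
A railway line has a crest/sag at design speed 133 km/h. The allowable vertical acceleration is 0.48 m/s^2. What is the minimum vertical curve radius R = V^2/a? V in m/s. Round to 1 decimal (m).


Convert speed: V = 133 / 3.6 = 36.9444 m/s
V^2 = 1364.892 m^2/s^2
R_v = 1364.892 / 0.48
R_v = 2843.5 m

2843.5


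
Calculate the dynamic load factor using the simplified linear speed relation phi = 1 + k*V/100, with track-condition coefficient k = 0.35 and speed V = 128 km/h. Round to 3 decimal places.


phi = 1 + k * V / 100
phi = 1 + 0.35 * 128 / 100
phi = 1 + 0.448
phi = 1.448

1.448


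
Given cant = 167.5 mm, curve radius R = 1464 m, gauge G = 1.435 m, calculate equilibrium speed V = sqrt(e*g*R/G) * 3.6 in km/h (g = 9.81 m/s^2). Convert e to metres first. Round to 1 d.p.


Convert cant: e = 167.5 mm = 0.1675 m
V_ms = sqrt(0.1675 * 9.81 * 1464 / 1.435)
V_ms = sqrt(1676.382021) = 40.9436 m/s
V = 40.9436 * 3.6 = 147.4 km/h

147.4


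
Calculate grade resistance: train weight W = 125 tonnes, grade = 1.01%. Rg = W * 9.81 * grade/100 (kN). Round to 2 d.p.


Rg = W * 9.81 * grade / 100
Rg = 125 * 9.81 * 1.01 / 100
Rg = 1226.25 * 0.0101
Rg = 12.39 kN

12.39


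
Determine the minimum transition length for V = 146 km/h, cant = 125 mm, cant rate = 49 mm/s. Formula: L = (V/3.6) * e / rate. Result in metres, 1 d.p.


Convert speed: V = 146 / 3.6 = 40.5556 m/s
L = 40.5556 * 125 / 49
L = 5069.4444 / 49
L = 103.5 m

103.5


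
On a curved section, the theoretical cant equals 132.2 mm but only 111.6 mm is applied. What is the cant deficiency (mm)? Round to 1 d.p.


Cant deficiency = equilibrium cant - actual cant
CD = 132.2 - 111.6
CD = 20.6 mm

20.6


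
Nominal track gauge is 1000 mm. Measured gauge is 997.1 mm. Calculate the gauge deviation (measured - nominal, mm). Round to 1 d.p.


Deviation = measured - nominal
Deviation = 997.1 - 1000
Deviation = -2.9 mm

-2.9


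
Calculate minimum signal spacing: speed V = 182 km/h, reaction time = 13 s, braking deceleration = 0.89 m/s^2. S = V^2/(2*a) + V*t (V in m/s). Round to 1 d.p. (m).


V = 182 / 3.6 = 50.5556 m/s
Braking distance = 50.5556^2 / (2*0.89) = 1435.8788 m
Sighting distance = 50.5556 * 13 = 657.2222 m
S = 1435.8788 + 657.2222 = 2093.1 m

2093.1


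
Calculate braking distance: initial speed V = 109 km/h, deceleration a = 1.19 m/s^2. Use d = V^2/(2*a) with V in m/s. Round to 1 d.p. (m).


Convert speed: V = 109 / 3.6 = 30.2778 m/s
V^2 = 916.7438
d = 916.7438 / (2 * 1.19)
d = 916.7438 / 2.38
d = 385.2 m

385.2


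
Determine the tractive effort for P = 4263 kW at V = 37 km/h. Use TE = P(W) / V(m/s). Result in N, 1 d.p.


Convert: P = 4263 kW = 4263000 W
V = 37 / 3.6 = 10.2778 m/s
TE = 4263000 / 10.2778
TE = 414778.4 N

414778.4


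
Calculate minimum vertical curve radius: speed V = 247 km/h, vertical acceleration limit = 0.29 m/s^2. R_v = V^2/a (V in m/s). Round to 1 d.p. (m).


Convert speed: V = 247 / 3.6 = 68.6111 m/s
V^2 = 4707.4846 m^2/s^2
R_v = 4707.4846 / 0.29
R_v = 16232.7 m

16232.7


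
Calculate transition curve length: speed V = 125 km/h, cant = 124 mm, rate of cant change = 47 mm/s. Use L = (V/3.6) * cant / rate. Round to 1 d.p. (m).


Convert speed: V = 125 / 3.6 = 34.7222 m/s
L = 34.7222 * 124 / 47
L = 4305.5556 / 47
L = 91.6 m

91.6


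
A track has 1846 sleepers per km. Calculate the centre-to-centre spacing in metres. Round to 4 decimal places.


Spacing = 1000 m / number of sleepers
Spacing = 1000 / 1846
Spacing = 0.5417 m

0.5417


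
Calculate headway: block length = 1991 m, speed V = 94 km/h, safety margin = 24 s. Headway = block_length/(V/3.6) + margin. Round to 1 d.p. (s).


V = 94 / 3.6 = 26.1111 m/s
Block traversal time = 1991 / 26.1111 = 76.2511 s
Headway = 76.2511 + 24
Headway = 100.3 s

100.3


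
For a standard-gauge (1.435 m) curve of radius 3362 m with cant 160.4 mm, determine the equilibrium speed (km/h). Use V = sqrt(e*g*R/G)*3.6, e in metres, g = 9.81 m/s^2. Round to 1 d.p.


Convert cant: e = 160.4 mm = 0.1604 m
V_ms = sqrt(0.1604 * 9.81 * 3362 / 1.435)
V_ms = sqrt(3686.541943) = 60.7169 m/s
V = 60.7169 * 3.6 = 218.6 km/h

218.6


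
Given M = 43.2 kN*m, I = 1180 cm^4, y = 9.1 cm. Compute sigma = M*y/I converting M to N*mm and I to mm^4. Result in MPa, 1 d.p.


Convert units:
M = 43.2 kN*m = 43200000 N*mm
y = 9.1 cm = 91 mm
I = 1180 cm^4 = 11800000 mm^4
sigma = 43200000 * 91 / 11800000
sigma = 333.2 MPa

333.2


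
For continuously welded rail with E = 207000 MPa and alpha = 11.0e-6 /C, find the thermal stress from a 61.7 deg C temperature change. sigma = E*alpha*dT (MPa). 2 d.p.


sigma = E * alpha * dT
sigma = 207000 * 11.0e-6 * 61.7
sigma = 2.277 * 61.7
sigma = 140.49 MPa

140.49


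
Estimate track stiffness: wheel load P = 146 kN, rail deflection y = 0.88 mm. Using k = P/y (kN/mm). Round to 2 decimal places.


Track stiffness k = P / y
k = 146 / 0.88
k = 165.91 kN/mm

165.91


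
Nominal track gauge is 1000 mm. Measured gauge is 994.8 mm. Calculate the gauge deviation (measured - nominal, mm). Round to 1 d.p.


Deviation = measured - nominal
Deviation = 994.8 - 1000
Deviation = -5.2 mm

-5.2


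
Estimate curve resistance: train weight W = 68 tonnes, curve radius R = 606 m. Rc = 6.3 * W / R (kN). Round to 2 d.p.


Rc = 6.3 * W / R
Rc = 6.3 * 68 / 606
Rc = 428.4 / 606
Rc = 0.71 kN

0.71


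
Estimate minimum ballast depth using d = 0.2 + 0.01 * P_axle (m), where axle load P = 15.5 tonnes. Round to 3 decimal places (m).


d = 0.2 + 0.01 * 15.5
d = 0.2 + 0.155
d = 0.355 m

0.355


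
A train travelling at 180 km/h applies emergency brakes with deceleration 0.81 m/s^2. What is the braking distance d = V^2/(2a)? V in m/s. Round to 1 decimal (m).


Convert speed: V = 180 / 3.6 = 50.0 m/s
V^2 = 2500.0
d = 2500.0 / (2 * 0.81)
d = 2500.0 / 1.62
d = 1543.2 m

1543.2


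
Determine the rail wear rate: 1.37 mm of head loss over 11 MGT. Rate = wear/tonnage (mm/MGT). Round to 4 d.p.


Wear rate = total wear / cumulative tonnage
Rate = 1.37 / 11
Rate = 0.1245 mm/MGT

0.1245


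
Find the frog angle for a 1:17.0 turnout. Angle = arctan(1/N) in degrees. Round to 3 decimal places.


1/N = 1/17.0 = 0.058824
angle = arctan(0.058824) = 0.058756 rad
angle = 0.058756 * 180/pi = 3.366 degrees

3.366


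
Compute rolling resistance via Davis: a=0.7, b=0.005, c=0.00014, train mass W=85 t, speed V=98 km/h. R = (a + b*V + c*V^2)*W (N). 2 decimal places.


b*V = 0.005 * 98 = 0.49
c*V^2 = 0.00014 * 9604 = 1.34456
R_per_t = 0.7 + 0.49 + 1.34456 = 2.53456 N/t
R_total = 2.53456 * 85 = 215.44 N

215.44


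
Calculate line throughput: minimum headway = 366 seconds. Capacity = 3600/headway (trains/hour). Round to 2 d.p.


Capacity = 3600 / headway
Capacity = 3600 / 366
Capacity = 9.84 trains/hour

9.84


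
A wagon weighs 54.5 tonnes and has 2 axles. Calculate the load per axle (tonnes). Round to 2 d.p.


Load per axle = total weight / number of axles
Load = 54.5 / 2
Load = 27.25 tonnes

27.25


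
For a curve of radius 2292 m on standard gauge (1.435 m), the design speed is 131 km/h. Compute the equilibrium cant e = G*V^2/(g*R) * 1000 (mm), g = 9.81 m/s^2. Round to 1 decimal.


Convert speed: V = 131 / 3.6 = 36.3889 m/s
Apply formula: e = 1.435 * 36.3889^2 / (9.81 * 2292)
e = 1.435 * 1324.1512 / 22484.52
e = 0.08451 m = 84.5 mm

84.5


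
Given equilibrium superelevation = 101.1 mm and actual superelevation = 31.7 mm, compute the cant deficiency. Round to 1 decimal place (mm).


Cant deficiency = equilibrium cant - actual cant
CD = 101.1 - 31.7
CD = 69.4 mm

69.4


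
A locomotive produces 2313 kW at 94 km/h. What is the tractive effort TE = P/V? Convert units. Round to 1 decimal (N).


Convert: P = 2313 kW = 2313000 W
V = 94 / 3.6 = 26.1111 m/s
TE = 2313000 / 26.1111
TE = 88583.0 N

88583.0


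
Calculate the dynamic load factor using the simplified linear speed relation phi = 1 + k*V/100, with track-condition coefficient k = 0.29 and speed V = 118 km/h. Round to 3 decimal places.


phi = 1 + k * V / 100
phi = 1 + 0.29 * 118 / 100
phi = 1 + 0.3422
phi = 1.342

1.342


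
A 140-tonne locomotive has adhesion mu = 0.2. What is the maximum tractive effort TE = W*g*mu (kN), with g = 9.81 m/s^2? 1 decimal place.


TE_max = W * g * mu
TE_max = 140 * 9.81 * 0.2
TE_max = 1373.4 * 0.2
TE_max = 274.7 kN

274.7


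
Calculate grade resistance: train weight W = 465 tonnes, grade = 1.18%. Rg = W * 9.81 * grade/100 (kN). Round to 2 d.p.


Rg = W * 9.81 * grade / 100
Rg = 465 * 9.81 * 1.18 / 100
Rg = 4561.65 * 0.0118
Rg = 53.83 kN

53.83


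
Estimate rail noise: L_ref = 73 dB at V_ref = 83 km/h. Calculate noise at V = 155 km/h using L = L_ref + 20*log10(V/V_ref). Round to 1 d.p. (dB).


V/V_ref = 155 / 83 = 1.86747
log10(1.86747) = 0.271254
20 * 0.271254 = 5.4251
L = 73 + 5.4251 = 78.4 dB

78.4


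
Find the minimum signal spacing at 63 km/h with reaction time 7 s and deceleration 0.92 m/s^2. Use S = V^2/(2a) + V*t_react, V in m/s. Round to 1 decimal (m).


V = 63 / 3.6 = 17.5 m/s
Braking distance = 17.5^2 / (2*0.92) = 166.4402 m
Sighting distance = 17.5 * 7 = 122.5 m
S = 166.4402 + 122.5 = 288.9 m

288.9


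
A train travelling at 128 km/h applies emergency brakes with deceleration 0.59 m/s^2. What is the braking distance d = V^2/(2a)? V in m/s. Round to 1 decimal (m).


Convert speed: V = 128 / 3.6 = 35.5556 m/s
V^2 = 1264.1975
d = 1264.1975 / (2 * 0.59)
d = 1264.1975 / 1.18
d = 1071.4 m

1071.4


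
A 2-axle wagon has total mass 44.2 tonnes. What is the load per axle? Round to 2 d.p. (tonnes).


Load per axle = total weight / number of axles
Load = 44.2 / 2
Load = 22.10 tonnes

22.10


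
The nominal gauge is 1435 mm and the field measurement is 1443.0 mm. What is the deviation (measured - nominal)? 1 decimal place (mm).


Deviation = measured - nominal
Deviation = 1443.0 - 1435
Deviation = 8.0 mm

8.0


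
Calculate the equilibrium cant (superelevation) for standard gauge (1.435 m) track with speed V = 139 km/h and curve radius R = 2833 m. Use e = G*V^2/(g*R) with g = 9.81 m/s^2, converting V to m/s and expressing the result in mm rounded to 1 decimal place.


Convert speed: V = 139 / 3.6 = 38.6111 m/s
Apply formula: e = 1.435 * 38.6111^2 / (9.81 * 2833)
e = 1.435 * 1490.8179 / 27791.73
e = 0.076977 m = 77.0 mm

77.0


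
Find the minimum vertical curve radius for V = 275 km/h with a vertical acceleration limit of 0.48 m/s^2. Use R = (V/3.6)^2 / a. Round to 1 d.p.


Convert speed: V = 275 / 3.6 = 76.3889 m/s
V^2 = 5835.2623 m^2/s^2
R_v = 5835.2623 / 0.48
R_v = 12156.8 m

12156.8


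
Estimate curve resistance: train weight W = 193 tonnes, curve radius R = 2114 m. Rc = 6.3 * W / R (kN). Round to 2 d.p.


Rc = 6.3 * W / R
Rc = 6.3 * 193 / 2114
Rc = 1215.9 / 2114
Rc = 0.58 kN

0.58


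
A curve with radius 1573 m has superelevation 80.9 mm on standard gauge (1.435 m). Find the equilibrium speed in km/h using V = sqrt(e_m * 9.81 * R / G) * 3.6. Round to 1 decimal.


Convert cant: e = 80.9 mm = 0.0809 m
V_ms = sqrt(0.0809 * 9.81 * 1573 / 1.435)
V_ms = sqrt(869.950116) = 29.4949 m/s
V = 29.4949 * 3.6 = 106.2 km/h

106.2


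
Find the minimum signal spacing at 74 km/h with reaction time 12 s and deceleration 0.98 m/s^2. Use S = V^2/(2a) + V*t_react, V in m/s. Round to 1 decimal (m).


V = 74 / 3.6 = 20.5556 m/s
Braking distance = 20.5556^2 / (2*0.98) = 215.577 m
Sighting distance = 20.5556 * 12 = 246.6667 m
S = 215.577 + 246.6667 = 462.2 m

462.2


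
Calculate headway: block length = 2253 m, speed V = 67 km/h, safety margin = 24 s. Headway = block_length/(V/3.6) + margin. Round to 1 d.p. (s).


V = 67 / 3.6 = 18.6111 m/s
Block traversal time = 2253 / 18.6111 = 121.0567 s
Headway = 121.0567 + 24
Headway = 145.1 s

145.1


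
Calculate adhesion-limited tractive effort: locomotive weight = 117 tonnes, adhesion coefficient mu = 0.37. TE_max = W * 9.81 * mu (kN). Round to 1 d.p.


TE_max = W * g * mu
TE_max = 117 * 9.81 * 0.37
TE_max = 1147.77 * 0.37
TE_max = 424.7 kN

424.7


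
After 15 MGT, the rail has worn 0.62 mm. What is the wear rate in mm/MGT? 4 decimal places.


Wear rate = total wear / cumulative tonnage
Rate = 0.62 / 15
Rate = 0.0413 mm/MGT

0.0413


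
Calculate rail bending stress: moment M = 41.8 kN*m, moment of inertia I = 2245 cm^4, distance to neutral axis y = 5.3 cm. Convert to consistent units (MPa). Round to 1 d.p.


Convert units:
M = 41.8 kN*m = 41800000 N*mm
y = 5.3 cm = 53 mm
I = 2245 cm^4 = 22450000 mm^4
sigma = 41800000 * 53 / 22450000
sigma = 98.7 MPa

98.7


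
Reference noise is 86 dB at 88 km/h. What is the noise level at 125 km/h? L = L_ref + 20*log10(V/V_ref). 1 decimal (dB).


V/V_ref = 125 / 88 = 1.420455
log10(1.420455) = 0.152427
20 * 0.152427 = 3.0485
L = 86 + 3.0485 = 89.0 dB

89.0


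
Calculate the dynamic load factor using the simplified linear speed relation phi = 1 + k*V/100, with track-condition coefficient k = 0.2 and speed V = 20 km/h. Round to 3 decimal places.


phi = 1 + k * V / 100
phi = 1 + 0.2 * 20 / 100
phi = 1 + 0.04
phi = 1.040

1.040


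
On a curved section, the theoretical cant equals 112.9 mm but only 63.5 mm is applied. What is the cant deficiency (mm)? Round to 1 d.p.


Cant deficiency = equilibrium cant - actual cant
CD = 112.9 - 63.5
CD = 49.4 mm

49.4


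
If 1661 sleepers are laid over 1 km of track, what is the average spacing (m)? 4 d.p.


Spacing = 1000 m / number of sleepers
Spacing = 1000 / 1661
Spacing = 0.6020 m

0.6020


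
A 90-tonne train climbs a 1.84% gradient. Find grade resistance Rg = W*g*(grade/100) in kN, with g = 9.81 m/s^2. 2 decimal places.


Rg = W * 9.81 * grade / 100
Rg = 90 * 9.81 * 1.84 / 100
Rg = 882.9 * 0.0184
Rg = 16.25 kN

16.25


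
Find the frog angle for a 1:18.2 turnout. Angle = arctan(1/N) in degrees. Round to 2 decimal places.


1/N = 1/18.2 = 0.054945
angle = arctan(0.054945) = 0.05489 rad
angle = 0.05489 * 180/pi = 3.14 degrees

3.14


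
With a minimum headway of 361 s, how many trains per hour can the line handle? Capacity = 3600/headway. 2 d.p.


Capacity = 3600 / headway
Capacity = 3600 / 361
Capacity = 9.97 trains/hour

9.97


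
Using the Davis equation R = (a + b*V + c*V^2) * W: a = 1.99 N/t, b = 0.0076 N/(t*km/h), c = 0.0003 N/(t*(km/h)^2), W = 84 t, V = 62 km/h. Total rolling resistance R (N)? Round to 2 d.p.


b*V = 0.0076 * 62 = 0.4712
c*V^2 = 0.0003 * 3844 = 1.1532
R_per_t = 1.99 + 0.4712 + 1.1532 = 3.6144 N/t
R_total = 3.6144 * 84 = 303.61 N

303.61


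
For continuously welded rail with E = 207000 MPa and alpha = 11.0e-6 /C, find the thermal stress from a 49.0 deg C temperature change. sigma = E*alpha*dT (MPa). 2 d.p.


sigma = E * alpha * dT
sigma = 207000 * 11.0e-6 * 49.0
sigma = 2.277 * 49.0
sigma = 111.57 MPa

111.57


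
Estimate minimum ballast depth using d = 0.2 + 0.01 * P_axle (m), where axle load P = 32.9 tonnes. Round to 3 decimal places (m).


d = 0.2 + 0.01 * 32.9
d = 0.2 + 0.329
d = 0.529 m

0.529


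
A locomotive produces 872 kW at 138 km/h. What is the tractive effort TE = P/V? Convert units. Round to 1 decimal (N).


Convert: P = 872 kW = 872000 W
V = 138 / 3.6 = 38.3333 m/s
TE = 872000 / 38.3333
TE = 22747.8 N

22747.8


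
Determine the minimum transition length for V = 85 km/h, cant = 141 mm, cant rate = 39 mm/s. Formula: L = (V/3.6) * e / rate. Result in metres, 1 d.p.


Convert speed: V = 85 / 3.6 = 23.6111 m/s
L = 23.6111 * 141 / 39
L = 3329.1667 / 39
L = 85.4 m

85.4


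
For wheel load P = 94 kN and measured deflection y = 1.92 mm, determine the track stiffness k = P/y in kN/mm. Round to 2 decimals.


Track stiffness k = P / y
k = 94 / 1.92
k = 48.96 kN/mm

48.96


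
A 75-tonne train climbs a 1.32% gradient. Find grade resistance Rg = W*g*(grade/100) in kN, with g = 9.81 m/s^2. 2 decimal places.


Rg = W * 9.81 * grade / 100
Rg = 75 * 9.81 * 1.32 / 100
Rg = 735.75 * 0.0132
Rg = 9.71 kN

9.71


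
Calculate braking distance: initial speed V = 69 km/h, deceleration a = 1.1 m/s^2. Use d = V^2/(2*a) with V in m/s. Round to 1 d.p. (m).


Convert speed: V = 69 / 3.6 = 19.1667 m/s
V^2 = 367.3611
d = 367.3611 / (2 * 1.1)
d = 367.3611 / 2.2
d = 167.0 m

167.0


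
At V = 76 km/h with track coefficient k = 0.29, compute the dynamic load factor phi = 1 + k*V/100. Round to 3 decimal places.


phi = 1 + k * V / 100
phi = 1 + 0.29 * 76 / 100
phi = 1 + 0.2204
phi = 1.220

1.220


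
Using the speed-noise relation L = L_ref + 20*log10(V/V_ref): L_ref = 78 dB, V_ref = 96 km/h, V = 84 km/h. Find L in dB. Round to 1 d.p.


V/V_ref = 84 / 96 = 0.875
log10(0.875) = -0.057992
20 * -0.057992 = -1.1598
L = 78 + -1.1598 = 76.8 dB

76.8


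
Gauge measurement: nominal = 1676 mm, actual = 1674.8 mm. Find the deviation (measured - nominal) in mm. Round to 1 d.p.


Deviation = measured - nominal
Deviation = 1674.8 - 1676
Deviation = -1.2 mm

-1.2


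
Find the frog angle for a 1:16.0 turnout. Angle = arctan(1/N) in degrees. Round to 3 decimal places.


1/N = 1/16.0 = 0.0625
angle = arctan(0.0625) = 0.062419 rad
angle = 0.062419 * 180/pi = 3.576 degrees

3.576


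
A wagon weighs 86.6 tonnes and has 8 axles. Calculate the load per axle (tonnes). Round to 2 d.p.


Load per axle = total weight / number of axles
Load = 86.6 / 8
Load = 10.83 tonnes

10.83


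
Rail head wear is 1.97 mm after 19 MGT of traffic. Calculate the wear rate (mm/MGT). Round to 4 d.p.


Wear rate = total wear / cumulative tonnage
Rate = 1.97 / 19
Rate = 0.1037 mm/MGT

0.1037


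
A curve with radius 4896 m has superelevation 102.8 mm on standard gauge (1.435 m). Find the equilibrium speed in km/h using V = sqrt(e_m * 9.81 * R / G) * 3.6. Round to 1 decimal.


Convert cant: e = 102.8 mm = 0.1028 m
V_ms = sqrt(0.1028 * 9.81 * 4896 / 1.435)
V_ms = sqrt(3440.738208) = 58.6578 m/s
V = 58.6578 * 3.6 = 211.2 km/h

211.2


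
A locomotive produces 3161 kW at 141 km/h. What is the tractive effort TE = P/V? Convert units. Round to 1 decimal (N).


Convert: P = 3161 kW = 3161000 W
V = 141 / 3.6 = 39.1667 m/s
TE = 3161000 / 39.1667
TE = 80706.4 N

80706.4


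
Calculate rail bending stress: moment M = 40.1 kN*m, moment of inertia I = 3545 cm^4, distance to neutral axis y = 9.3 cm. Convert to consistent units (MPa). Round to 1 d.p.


Convert units:
M = 40.1 kN*m = 40100000 N*mm
y = 9.3 cm = 93 mm
I = 3545 cm^4 = 35450000 mm^4
sigma = 40100000 * 93 / 35450000
sigma = 105.2 MPa

105.2


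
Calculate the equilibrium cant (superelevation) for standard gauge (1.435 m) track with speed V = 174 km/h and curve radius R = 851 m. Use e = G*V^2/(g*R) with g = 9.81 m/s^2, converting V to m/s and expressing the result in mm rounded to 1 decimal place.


Convert speed: V = 174 / 3.6 = 48.3333 m/s
Apply formula: e = 1.435 * 48.3333^2 / (9.81 * 851)
e = 1.435 * 2336.1111 / 8348.31
e = 0.401557 m = 401.6 mm

401.6


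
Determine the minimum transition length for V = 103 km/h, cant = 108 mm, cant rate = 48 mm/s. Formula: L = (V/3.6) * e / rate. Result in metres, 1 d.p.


Convert speed: V = 103 / 3.6 = 28.6111 m/s
L = 28.6111 * 108 / 48
L = 3090.0 / 48
L = 64.4 m

64.4


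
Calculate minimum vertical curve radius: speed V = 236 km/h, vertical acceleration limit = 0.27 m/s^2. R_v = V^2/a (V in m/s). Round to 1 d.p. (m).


Convert speed: V = 236 / 3.6 = 65.5556 m/s
V^2 = 4297.5309 m^2/s^2
R_v = 4297.5309 / 0.27
R_v = 15916.8 m

15916.8


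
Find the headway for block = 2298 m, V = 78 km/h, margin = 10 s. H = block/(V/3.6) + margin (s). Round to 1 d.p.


V = 78 / 3.6 = 21.6667 m/s
Block traversal time = 2298 / 21.6667 = 106.0615 s
Headway = 106.0615 + 10
Headway = 116.1 s

116.1


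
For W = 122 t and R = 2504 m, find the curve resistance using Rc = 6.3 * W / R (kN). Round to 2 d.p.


Rc = 6.3 * W / R
Rc = 6.3 * 122 / 2504
Rc = 768.6 / 2504
Rc = 0.31 kN

0.31


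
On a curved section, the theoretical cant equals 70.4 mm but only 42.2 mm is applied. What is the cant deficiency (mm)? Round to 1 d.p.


Cant deficiency = equilibrium cant - actual cant
CD = 70.4 - 42.2
CD = 28.2 mm

28.2


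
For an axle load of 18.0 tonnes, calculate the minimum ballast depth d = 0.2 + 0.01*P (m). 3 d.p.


d = 0.2 + 0.01 * 18.0
d = 0.2 + 0.18
d = 0.380 m

0.380


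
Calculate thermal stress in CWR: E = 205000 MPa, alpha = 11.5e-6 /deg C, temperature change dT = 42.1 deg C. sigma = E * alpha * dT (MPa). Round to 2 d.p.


sigma = E * alpha * dT
sigma = 205000 * 11.5e-6 * 42.1
sigma = 2.3575 * 42.1
sigma = 99.25 MPa

99.25


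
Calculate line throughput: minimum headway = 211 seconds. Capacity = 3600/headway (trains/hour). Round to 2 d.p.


Capacity = 3600 / headway
Capacity = 3600 / 211
Capacity = 17.06 trains/hour

17.06


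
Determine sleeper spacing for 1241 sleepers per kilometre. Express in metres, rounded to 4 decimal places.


Spacing = 1000 m / number of sleepers
Spacing = 1000 / 1241
Spacing = 0.8058 m

0.8058


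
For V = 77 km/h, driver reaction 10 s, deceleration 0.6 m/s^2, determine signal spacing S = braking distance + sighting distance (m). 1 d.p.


V = 77 / 3.6 = 21.3889 m/s
Braking distance = 21.3889^2 / (2*0.6) = 381.2371 m
Sighting distance = 21.3889 * 10 = 213.8889 m
S = 381.2371 + 213.8889 = 595.1 m

595.1


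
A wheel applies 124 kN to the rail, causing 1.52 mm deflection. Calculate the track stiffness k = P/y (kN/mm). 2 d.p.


Track stiffness k = P / y
k = 124 / 1.52
k = 81.58 kN/mm

81.58


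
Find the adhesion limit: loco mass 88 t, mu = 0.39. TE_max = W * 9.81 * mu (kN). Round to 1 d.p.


TE_max = W * g * mu
TE_max = 88 * 9.81 * 0.39
TE_max = 863.28 * 0.39
TE_max = 336.7 kN

336.7


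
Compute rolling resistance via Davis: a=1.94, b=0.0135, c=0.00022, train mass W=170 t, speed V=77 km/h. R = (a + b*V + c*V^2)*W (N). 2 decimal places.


b*V = 0.0135 * 77 = 1.0395
c*V^2 = 0.00022 * 5929 = 1.30438
R_per_t = 1.94 + 1.0395 + 1.30438 = 4.28388 N/t
R_total = 4.28388 * 170 = 728.26 N

728.26


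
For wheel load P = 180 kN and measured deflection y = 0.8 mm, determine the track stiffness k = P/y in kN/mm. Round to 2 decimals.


Track stiffness k = P / y
k = 180 / 0.8
k = 225.00 kN/mm

225.00


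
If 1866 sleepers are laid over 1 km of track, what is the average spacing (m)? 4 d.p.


Spacing = 1000 m / number of sleepers
Spacing = 1000 / 1866
Spacing = 0.5359 m

0.5359


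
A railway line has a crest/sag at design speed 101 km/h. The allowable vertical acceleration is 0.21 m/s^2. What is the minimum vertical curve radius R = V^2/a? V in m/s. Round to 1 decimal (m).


Convert speed: V = 101 / 3.6 = 28.0556 m/s
V^2 = 787.1142 m^2/s^2
R_v = 787.1142 / 0.21
R_v = 3748.2 m

3748.2


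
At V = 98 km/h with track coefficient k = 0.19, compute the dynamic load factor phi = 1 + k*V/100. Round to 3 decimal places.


phi = 1 + k * V / 100
phi = 1 + 0.19 * 98 / 100
phi = 1 + 0.1862
phi = 1.186

1.186


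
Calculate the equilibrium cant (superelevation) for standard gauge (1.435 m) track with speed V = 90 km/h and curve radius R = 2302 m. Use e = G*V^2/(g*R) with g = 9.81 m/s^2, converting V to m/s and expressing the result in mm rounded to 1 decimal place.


Convert speed: V = 90 / 3.6 = 25.0 m/s
Apply formula: e = 1.435 * 25.0^2 / (9.81 * 2302)
e = 1.435 * 625.0 / 22582.62
e = 0.039715 m = 39.7 mm

39.7


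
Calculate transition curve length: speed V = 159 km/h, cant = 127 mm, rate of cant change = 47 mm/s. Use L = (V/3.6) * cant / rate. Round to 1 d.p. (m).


Convert speed: V = 159 / 3.6 = 44.1667 m/s
L = 44.1667 * 127 / 47
L = 5609.1667 / 47
L = 119.3 m

119.3


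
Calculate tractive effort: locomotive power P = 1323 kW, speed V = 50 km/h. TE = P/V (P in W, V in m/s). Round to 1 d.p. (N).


Convert: P = 1323 kW = 1323000 W
V = 50 / 3.6 = 13.8889 m/s
TE = 1323000 / 13.8889
TE = 95256.0 N

95256.0


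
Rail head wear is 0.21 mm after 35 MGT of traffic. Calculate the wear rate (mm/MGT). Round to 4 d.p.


Wear rate = total wear / cumulative tonnage
Rate = 0.21 / 35
Rate = 0.0060 mm/MGT

0.0060


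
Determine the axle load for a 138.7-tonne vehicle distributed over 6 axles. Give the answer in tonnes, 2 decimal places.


Load per axle = total weight / number of axles
Load = 138.7 / 6
Load = 23.12 tonnes

23.12


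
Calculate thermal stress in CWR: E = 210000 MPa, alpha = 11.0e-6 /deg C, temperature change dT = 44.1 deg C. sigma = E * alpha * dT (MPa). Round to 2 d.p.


sigma = E * alpha * dT
sigma = 210000 * 11.0e-6 * 44.1
sigma = 2.31 * 44.1
sigma = 101.87 MPa

101.87


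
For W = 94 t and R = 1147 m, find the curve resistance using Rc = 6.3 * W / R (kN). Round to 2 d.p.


Rc = 6.3 * W / R
Rc = 6.3 * 94 / 1147
Rc = 592.2 / 1147
Rc = 0.52 kN

0.52


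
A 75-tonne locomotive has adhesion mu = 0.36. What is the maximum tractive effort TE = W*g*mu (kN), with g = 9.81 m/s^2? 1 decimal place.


TE_max = W * g * mu
TE_max = 75 * 9.81 * 0.36
TE_max = 735.75 * 0.36
TE_max = 264.9 kN

264.9


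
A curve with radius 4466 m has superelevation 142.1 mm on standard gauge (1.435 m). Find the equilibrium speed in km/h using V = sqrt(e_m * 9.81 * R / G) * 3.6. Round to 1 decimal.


Convert cant: e = 142.1 mm = 0.1421 m
V_ms = sqrt(0.1421 * 9.81 * 4466 / 1.435)
V_ms = sqrt(4338.403112) = 65.8666 m/s
V = 65.8666 * 3.6 = 237.1 km/h

237.1


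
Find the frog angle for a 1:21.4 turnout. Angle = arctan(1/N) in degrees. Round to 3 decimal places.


1/N = 1/21.4 = 0.046729
angle = arctan(0.046729) = 0.046695 rad
angle = 0.046695 * 180/pi = 2.675 degrees

2.675
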